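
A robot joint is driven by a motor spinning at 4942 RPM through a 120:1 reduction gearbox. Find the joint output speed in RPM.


omega_joint = omega_motor / N = 4942 / 120 = 41.1833

41.1833 RPM


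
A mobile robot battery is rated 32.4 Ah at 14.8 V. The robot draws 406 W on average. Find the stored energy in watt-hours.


E = capacity * V = 32.4*14.8 = 479.5200

479.5200 Wh


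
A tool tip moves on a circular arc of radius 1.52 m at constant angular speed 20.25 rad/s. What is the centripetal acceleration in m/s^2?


a_c = omega^2 * r = 20.25^2 * 1.52 = 623.2950

623.2950 m/s^2


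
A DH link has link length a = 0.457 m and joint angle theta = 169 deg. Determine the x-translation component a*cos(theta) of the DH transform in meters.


a*cos(theta) = 0.457*cos(169 deg) = -0.4486

-0.4486 m


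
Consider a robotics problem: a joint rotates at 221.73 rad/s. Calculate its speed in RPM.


RPM = 221.73 * 60/(2*pi) = 2117.3655

2117.3655 RPM


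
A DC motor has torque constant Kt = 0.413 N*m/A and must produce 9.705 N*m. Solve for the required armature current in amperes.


I = tau / Kt = 9.705/0.413 = 23.4988

23.4988 A


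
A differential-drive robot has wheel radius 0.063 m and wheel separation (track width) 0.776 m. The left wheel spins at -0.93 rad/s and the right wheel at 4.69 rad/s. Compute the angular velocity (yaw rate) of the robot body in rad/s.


omega = r*(wR - wL)/L = 0.063*(4.69 - (-0.93))/0.776 = 0.4563

0.4563 rad/s


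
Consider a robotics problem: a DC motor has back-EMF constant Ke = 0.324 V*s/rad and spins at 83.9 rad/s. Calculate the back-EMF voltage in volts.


V_emf = Ke * omega = 0.324*83.9 = 27.1836

27.1836 V


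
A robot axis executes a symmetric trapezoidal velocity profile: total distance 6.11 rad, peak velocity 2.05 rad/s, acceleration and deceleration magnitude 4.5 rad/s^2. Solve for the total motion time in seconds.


t_acc = v/a = 2.05/4.5 = 0.455556 s
d_acc = v^2/(2a) = 0.466944 rad (each ramp)
d_cruise = 6.11 - 2*0.466944 = 5.176112 rad
t_cruise = 5.176112/2.05 = 2.524933 s
t_total = 2*0.455556 + 2.524933 = 3.4360

3.4360 s


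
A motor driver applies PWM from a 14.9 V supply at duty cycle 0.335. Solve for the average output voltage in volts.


V_avg = V_supply * D = 14.9*0.335 = 4.9915

4.9915 V


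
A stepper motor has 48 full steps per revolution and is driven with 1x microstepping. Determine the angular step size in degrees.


step = 360/(48*1) = 360/48 = 7.5000

7.5000 degrees


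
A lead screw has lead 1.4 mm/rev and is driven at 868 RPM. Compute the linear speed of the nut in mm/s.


v = lead * (RPM/60) = 1.4*868/60 = 20.2533

20.2533 mm/s


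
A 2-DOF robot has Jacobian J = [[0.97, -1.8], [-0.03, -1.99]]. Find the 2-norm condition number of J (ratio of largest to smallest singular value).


JJ^T eigenvalues: trace(JJ^T) = 8.1419, det(JJ^T) = det(J)^2 = 3.93744649
s_max^2 = (8.1419 + sqrt(50.54074965))/2 = 7.62555088
s_min^2 = (8.1419 - sqrt(50.54074965))/2 = 0.51634912
kappa = s_max/s_min = sqrt(7.62555088/0.51634912) = 3.8429

3.8429


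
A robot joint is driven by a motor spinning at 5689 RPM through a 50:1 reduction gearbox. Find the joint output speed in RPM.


omega_joint = omega_motor / N = 5689 / 50 = 113.7800

113.7800 RPM


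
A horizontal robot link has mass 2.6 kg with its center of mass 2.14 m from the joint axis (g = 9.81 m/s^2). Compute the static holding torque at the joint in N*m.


tau = m*g*L = 2.6 * 9.81 * 2.14 = 54.5828

54.5828 N*m


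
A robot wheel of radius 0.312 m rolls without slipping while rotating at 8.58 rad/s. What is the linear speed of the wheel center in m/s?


v = omega * r = 8.58 * 0.312 = 2.6770

2.6770 m/s


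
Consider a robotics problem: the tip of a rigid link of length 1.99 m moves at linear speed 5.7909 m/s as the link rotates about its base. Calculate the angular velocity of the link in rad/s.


omega = v / L = 5.7909 / 1.99 = 2.9100

2.9100 rad/s


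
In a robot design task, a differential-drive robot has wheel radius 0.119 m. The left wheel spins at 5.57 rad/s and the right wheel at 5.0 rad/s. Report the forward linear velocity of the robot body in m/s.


v = r*(wR + wL)/2 = 0.119*(5.0 + 5.57)/2 = 0.6289

0.6289 m/s


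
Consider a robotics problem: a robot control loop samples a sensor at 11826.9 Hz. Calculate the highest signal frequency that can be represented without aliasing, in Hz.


f_max = f_s/2 = 11826.9/2 = 5913.4500

5913.4500 Hz


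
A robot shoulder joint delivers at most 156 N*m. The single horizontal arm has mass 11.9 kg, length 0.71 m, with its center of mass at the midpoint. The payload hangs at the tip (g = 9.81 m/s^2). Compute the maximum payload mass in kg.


tau_arm = m_arm*g*(L/2) = 11.9*9.81*0.71/2 = 41.4423 N*m
tau_payload = tau_max - tau_arm = 156 - 41.4423 = 114.5577
m_payload = tau_payload / (g*L) = 114.5577 / (9.81*0.71) = 16.4474

16.4474 kg


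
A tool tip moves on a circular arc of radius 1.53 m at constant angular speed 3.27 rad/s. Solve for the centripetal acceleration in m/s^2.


a_c = omega^2 * r = 3.27^2 * 1.53 = 16.3601

16.3601 m/s^2


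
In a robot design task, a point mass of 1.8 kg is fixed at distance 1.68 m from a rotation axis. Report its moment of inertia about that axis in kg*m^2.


I = m*r^2 = 1.8*1.68^2 = 5.0803

5.0803 kg*m^2


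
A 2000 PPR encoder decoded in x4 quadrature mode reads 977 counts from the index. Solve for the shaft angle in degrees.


angle = counts * 360 / (PPR*4) = 977 * 360 / 8000 = 43.9650

43.9650 degrees


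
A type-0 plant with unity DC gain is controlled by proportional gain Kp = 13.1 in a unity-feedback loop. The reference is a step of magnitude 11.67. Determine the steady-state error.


e_ss = R/(1 + Kp) = 11.67/(1 + 13.1) = 11.67/14.1000 = 0.8277

0.8277


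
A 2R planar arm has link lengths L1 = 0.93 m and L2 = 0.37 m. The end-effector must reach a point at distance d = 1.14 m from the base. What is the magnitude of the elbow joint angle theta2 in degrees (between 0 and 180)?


cos(th2) = (d^2 - L1^2 - L2^2)/(2*L1*L2) = (1.14^2 - 0.93^2 - 0.37^2)/(2*0.93*0.37) = 0.43272305
th2 = acos(0.43272305) = 64.3595 deg

64.3595 degrees


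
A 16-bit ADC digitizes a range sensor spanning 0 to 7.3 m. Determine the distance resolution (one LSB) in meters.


res = range / 2^n = 7.3/2^16 = 7.3/65536 = 1.1139e-04

1.1139e-04 m


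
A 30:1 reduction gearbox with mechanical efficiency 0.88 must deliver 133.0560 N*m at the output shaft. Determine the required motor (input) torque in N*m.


tau_in = tau_out / (N * eta) = 133.0560 / (30 * 0.88) = 5.0400

5.0400 N*m


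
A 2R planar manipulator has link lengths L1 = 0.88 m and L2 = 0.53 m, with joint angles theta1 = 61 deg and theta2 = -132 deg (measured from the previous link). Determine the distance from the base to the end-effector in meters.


x = L1*cos(th1) + L2*cos(th1+th2) = 0.599184
y = L1*sin(th1) + L2*sin(th1+th2) = 0.268540
d = sqrt(x^2 + y^2) = sqrt(0.359021 + 0.072114) = 0.6566

0.6566 m


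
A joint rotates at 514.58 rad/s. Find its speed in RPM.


RPM = 514.58 * 60/(2*pi) = 4913.8770

4913.8770 RPM


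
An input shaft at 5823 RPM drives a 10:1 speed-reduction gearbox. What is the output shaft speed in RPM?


omega_out = omega_in / N = 5823 / 10 = 582.3000

582.3000 RPM


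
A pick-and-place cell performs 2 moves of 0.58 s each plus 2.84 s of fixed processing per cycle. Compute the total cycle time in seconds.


T = 2*0.58 + 2.84 = 4.0000

4.0000 s


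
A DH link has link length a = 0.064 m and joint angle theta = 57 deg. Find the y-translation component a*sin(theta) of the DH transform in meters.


a*sin(theta) = 0.064*sin(57 deg) = 0.0537

0.0537 m


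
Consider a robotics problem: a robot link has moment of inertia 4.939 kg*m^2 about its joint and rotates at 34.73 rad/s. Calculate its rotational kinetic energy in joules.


KE = (1/2)*I*omega^2 = 0.5*4.939*34.73^2 = 2978.6440

2978.6440 J


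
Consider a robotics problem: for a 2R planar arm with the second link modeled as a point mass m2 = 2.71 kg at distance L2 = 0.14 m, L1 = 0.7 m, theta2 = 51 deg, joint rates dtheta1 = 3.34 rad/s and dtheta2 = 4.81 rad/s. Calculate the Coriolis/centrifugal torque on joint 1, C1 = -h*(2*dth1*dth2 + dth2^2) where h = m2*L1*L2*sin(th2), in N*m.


h = m2*L1*L2*sin(th2) = 2.71*0.7*0.14*sin(51 deg) = 0.206394
C1 = -h*(2*3.34*4.81 + 4.81^2) = -0.206394*55.2669 = -11.4068

-11.4068 N*m


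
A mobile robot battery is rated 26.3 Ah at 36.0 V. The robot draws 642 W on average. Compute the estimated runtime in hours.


E = 26.3*36.0 = 946.8000 Wh
t = E/P = 946.8000/642 = 1.4748

1.4748 hours


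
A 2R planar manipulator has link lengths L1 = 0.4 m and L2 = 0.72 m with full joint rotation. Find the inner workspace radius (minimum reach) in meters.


r_min = |L1 - L2| = |0.4 - 0.72| = 0.3200

0.3200 m


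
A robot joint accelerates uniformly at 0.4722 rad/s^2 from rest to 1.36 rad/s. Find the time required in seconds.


t = delta_omega / alpha = 1.36 / 0.4722 = 2.8801

2.8801 s


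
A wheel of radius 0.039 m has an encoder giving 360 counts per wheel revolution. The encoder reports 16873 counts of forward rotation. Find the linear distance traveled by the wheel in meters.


revs = 16873/360 = 46.869444
d = revs * 2*pi*r = 46.869444 * 2*pi*0.039 = 11.4851

11.4851 m


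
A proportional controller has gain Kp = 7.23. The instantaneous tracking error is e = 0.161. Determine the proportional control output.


u_P = Kp * e = 7.23 * 0.161 = 1.1640

1.1640


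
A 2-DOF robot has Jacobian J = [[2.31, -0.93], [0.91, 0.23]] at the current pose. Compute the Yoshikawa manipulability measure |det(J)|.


det(J) = 2.31*0.23 - (-0.93)*(0.91) = 1.3776
|det(J)| = 1.3776

1.3776


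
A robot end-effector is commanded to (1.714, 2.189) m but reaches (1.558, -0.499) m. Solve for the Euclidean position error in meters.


dx = 1.558 - (1.714) = -0.1560, dy = -0.499 - (2.189) = -2.6880
err = sqrt(0.024336 + 7.225344) = 2.6925

2.6925 m


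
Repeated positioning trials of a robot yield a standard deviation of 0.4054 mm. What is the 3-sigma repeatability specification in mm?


repeatability = 3*sigma = 3*0.4054 = 1.2162

1.2162 mm


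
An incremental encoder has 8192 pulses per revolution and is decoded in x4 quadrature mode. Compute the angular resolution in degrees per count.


resolution = 360 / (PPR * 4) = 360 / 32768 = 0.0110

0.0110 degrees


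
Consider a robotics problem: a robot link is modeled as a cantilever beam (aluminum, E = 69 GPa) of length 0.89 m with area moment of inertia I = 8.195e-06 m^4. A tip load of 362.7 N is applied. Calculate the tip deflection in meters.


delta = F*L^3/(3*E*I) = 362.7*0.89^3/(3*6.900e+10*8.195e-06)
      = 255.6922563/1696365 = 1.5073e-04

1.5073e-04 m


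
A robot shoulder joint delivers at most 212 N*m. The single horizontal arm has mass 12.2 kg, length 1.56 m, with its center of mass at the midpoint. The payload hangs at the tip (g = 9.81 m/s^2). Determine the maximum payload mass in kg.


tau_arm = m_arm*g*(L/2) = 12.2*9.81*1.56/2 = 93.3520 N*m
tau_payload = tau_max - tau_arm = 212 - 93.3520 = 118.6480
m_payload = tau_payload / (g*L) = 118.6480 / (9.81*1.56) = 7.7529

7.7529 kg


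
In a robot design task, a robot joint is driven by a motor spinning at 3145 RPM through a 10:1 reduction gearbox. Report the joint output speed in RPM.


omega_joint = omega_motor / N = 3145 / 10 = 314.5000

314.5000 RPM


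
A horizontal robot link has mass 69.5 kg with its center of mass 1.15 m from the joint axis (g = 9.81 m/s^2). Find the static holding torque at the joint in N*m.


tau = m*g*L = 69.5 * 9.81 * 1.15 = 784.0643

784.0643 N*m


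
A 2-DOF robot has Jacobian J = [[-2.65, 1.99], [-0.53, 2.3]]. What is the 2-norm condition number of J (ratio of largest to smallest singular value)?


JJ^T eigenvalues: trace(JJ^T) = 16.5535, det(JJ^T) = det(J)^2 = 25.40462409
s_max^2 = (16.5535 + sqrt(172.39986589))/2 = 14.84180647
s_min^2 = (16.5535 - sqrt(172.39986589))/2 = 1.71169353
kappa = s_max/s_min = sqrt(14.84180647/1.71169353) = 2.9446

2.9446


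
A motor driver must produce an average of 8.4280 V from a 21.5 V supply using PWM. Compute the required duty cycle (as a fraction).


D = V_avg/V_supply = 8.4280/21.5 = 0.3920

0.3920


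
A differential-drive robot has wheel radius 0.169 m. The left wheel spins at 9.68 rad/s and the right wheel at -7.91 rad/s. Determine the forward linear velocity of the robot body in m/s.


v = r*(wR + wL)/2 = 0.169*(-7.91 + 9.68)/2 = 0.1496

0.1496 m/s


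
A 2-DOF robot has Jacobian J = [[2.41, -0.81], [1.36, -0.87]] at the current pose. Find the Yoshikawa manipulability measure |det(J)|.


det(J) = 2.41*-0.87 - (-0.81)*(1.36) = -0.9951
|det(J)| = 0.9951

0.9951


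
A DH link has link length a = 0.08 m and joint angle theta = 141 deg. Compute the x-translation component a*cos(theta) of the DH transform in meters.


a*cos(theta) = 0.08*cos(141 deg) = -0.0622

-0.0622 m


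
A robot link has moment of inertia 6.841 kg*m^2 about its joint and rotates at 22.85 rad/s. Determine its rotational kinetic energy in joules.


KE = (1/2)*I*omega^2 = 0.5*6.841*22.85^2 = 1785.9200

1785.9200 J


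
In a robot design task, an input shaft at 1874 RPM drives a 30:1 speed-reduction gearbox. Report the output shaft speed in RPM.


omega_out = omega_in / N = 1874 / 30 = 62.4667

62.4667 RPM


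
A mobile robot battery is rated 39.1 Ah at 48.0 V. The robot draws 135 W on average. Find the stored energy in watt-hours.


E = capacity * V = 39.1*48.0 = 1876.8000

1876.8000 Wh


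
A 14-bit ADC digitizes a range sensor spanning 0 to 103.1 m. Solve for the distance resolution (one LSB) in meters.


res = range / 2^n = 103.1/2^14 = 103.1/16384 = 0.0063

0.0063 m


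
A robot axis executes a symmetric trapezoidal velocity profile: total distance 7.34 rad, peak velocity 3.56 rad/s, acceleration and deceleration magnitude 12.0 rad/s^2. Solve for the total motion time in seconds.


t_acc = v/a = 3.56/12.0 = 0.296667 s
d_acc = v^2/(2a) = 0.528067 rad (each ramp)
d_cruise = 7.34 - 2*0.528067 = 6.283866 rad
t_cruise = 6.283866/3.56 = 1.765131 s
t_total = 2*0.296667 + 1.765131 = 2.3585

2.3585 s


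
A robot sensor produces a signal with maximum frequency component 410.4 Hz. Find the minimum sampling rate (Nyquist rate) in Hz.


f_s,min = 2*f_max = 2*410.4 = 820.8000

820.8000 Hz


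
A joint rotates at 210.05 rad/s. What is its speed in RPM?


RPM = 210.05 * 60/(2*pi) = 2005.8297

2005.8297 RPM


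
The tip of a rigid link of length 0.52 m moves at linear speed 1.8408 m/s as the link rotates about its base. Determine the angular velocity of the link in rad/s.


omega = v / L = 1.8408 / 0.52 = 3.5400

3.5400 rad/s


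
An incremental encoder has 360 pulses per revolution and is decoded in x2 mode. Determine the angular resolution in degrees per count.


resolution = 360 / (PPR * 2) = 360 / 720 = 0.5000

0.5000 degrees


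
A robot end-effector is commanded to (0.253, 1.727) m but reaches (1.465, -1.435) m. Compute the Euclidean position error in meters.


dx = 1.465 - (0.253) = 1.2120, dy = -1.435 - (1.727) = -3.1620
err = sqrt(1.468944 + 9.998244) = 3.3863

3.3863 m


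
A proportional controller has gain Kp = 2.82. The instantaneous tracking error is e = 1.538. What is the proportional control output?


u_P = Kp * e = 2.82 * 1.538 = 4.3372

4.3372


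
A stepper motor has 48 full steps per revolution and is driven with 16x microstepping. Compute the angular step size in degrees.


step = 360/(48*16) = 360/768 = 0.4688

0.4688 degrees


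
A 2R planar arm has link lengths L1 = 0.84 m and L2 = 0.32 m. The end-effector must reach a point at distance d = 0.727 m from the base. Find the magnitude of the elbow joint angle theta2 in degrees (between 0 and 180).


cos(th2) = (d^2 - L1^2 - L2^2)/(2*L1*L2) = (0.727^2 - 0.84^2 - 0.32^2)/(2*0.84*0.32) = -0.51984933
th2 = acos(-0.51984933) = 121.3221 deg

121.3221 degrees


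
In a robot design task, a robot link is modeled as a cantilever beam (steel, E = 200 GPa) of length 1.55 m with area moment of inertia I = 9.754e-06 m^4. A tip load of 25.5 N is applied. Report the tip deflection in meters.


delta = F*L^3/(3*E*I) = 25.5*1.55^3/(3*2.000e+11*9.754e-06)
      = 94.9588125/5852400 = 1.6226e-05

1.6226e-05 m


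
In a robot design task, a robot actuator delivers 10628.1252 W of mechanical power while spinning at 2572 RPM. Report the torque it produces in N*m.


omega = 2572 * 2*pi/60 = 269.339210 rad/s
tau = P / omega = 10628.1252 / 269.339210 = 39.4600

39.4600 N*m


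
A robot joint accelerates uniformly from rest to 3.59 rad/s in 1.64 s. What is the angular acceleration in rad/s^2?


alpha = delta_omega / t = 3.59 / 1.64 = 2.1890

2.1890 rad/s^2


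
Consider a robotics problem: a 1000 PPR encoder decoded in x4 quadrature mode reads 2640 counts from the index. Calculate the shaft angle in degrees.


angle = counts * 360 / (PPR*4) = 2640 * 360 / 4000 = 237.6000

237.6000 degrees


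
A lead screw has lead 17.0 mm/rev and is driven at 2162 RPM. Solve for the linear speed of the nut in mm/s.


v = lead * (RPM/60) = 17.0*2162/60 = 612.5667

612.5667 mm/s


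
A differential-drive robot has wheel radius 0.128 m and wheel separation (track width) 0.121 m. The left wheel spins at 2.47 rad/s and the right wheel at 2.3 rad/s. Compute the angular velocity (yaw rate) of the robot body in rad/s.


omega = r*(wR - wL)/L = 0.128*(2.3 - (2.47))/0.121 = -0.1798

-0.1798 rad/s


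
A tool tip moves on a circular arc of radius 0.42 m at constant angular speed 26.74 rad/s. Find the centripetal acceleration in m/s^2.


a_c = omega^2 * r = 26.74^2 * 0.42 = 300.3116

300.3116 m/s^2


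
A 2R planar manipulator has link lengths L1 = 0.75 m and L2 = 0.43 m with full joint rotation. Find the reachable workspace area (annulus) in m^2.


r_max = L1 + L2 = 1.1800, r_min = |L1 - L2| = 0.3200
A = pi*(r_max^2 - r_min^2) = pi*(1.3924 - 0.1024) = 4.0527

4.0527 m^2


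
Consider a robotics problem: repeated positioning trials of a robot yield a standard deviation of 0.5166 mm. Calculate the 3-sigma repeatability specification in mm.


repeatability = 3*sigma = 3*0.5166 = 1.5498

1.5498 mm


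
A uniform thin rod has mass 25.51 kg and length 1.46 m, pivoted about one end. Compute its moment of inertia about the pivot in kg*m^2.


I = (1/3)*m*L^2 = (1/3)*25.51*1.46^2 = 18.1257

18.1257 kg*m^2


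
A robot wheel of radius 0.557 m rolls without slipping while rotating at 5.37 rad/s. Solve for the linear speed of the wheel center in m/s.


v = omega * r = 5.37 * 0.557 = 2.9911

2.9911 m/s


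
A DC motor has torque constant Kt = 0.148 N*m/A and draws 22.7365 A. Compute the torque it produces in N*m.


tau = Kt * I = 0.148*22.7365 = 3.3650

3.3650 N*m


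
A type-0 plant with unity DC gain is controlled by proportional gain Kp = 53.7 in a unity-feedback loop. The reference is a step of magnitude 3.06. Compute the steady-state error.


e_ss = R/(1 + Kp) = 3.06/(1 + 53.7) = 3.06/54.7000 = 0.0559

0.0559


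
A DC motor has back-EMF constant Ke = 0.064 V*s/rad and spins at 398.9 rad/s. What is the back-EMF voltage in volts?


V_emf = Ke * omega = 0.064*398.9 = 25.5296

25.5296 V


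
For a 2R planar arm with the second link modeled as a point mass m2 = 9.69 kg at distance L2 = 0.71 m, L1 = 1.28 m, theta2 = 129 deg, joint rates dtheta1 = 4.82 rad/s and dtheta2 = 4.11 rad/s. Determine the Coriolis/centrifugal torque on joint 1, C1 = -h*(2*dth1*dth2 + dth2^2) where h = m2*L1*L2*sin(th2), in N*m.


h = m2*L1*L2*sin(th2) = 9.69*1.28*0.71*sin(129 deg) = 6.843759
C1 = -h*(2*4.82*4.11 + 4.11^2) = -6.843759*56.5125 = -386.7579

-386.7579 N*m


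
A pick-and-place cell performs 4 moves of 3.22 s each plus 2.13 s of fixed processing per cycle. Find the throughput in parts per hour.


T_cycle = 4*3.22 + 2.13 = 15.0100 s
rate = 3600/T = 239.8401

239.8401 parts/hour


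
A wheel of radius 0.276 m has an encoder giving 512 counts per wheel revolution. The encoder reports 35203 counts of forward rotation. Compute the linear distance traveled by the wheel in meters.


revs = 35203/512 = 68.755859
d = revs * 2*pi*r = 68.755859 * 2*pi*0.276 = 119.2336

119.2336 m


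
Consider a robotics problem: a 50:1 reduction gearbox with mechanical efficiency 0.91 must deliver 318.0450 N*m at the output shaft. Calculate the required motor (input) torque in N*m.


tau_in = tau_out / (N * eta) = 318.0450 / (50 * 0.91) = 6.9900

6.9900 N*m


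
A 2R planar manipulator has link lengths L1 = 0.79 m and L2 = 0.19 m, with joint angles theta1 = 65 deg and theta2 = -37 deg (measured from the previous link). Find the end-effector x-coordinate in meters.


x = L1*cos(th1) + L2*cos(th1+th2) = 0.79*cos(65 deg) + 0.19*cos(28 deg) = 0.5016

0.5016 m


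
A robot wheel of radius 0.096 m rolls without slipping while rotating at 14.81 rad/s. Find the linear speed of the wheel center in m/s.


v = omega * r = 14.81 * 0.096 = 1.4218

1.4218 m/s


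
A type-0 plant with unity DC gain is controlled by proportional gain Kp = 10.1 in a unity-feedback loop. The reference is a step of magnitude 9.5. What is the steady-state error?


e_ss = R/(1 + Kp) = 9.5/(1 + 10.1) = 9.5/11.1000 = 0.8559

0.8559


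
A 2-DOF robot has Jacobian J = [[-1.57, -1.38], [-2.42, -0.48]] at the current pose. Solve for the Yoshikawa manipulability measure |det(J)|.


det(J) = -1.57*-0.48 - (-1.38)*(-2.42) = -2.5860
|det(J)| = 2.5860

2.5860


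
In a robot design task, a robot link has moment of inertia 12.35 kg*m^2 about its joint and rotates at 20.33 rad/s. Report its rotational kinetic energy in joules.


KE = (1/2)*I*omega^2 = 0.5*12.35*20.33^2 = 2552.1825

2552.1825 J


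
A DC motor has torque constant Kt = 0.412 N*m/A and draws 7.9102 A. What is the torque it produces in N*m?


tau = Kt * I = 0.412*7.9102 = 3.2590

3.2590 N*m


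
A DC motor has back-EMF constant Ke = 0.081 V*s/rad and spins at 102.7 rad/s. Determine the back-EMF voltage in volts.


V_emf = Ke * omega = 0.081*102.7 = 8.3187

8.3187 V


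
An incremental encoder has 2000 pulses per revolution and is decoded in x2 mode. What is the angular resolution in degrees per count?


resolution = 360 / (PPR * 2) = 360 / 4000 = 0.0900

0.0900 degrees


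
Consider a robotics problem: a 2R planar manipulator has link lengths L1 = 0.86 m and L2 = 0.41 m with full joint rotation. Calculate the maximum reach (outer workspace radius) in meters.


r_max = L1 + L2 = 0.86 + 0.41 = 1.2700

1.2700 m


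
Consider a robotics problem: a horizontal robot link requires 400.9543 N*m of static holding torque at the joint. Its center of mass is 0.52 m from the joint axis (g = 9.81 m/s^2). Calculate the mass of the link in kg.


m = tau / (g*L) = 400.9543 / (9.81 * 0.52) = 78.6000

78.6000 kg


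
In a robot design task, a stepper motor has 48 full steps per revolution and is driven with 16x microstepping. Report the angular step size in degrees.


step = 360/(48*16) = 360/768 = 0.4688

0.4688 degrees


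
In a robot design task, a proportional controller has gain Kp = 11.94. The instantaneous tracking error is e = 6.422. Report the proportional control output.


u_P = Kp * e = 11.94 * 6.422 = 76.6787

76.6787


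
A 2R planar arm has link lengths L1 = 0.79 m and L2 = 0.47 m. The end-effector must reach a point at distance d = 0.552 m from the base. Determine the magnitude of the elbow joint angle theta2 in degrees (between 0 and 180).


cos(th2) = (d^2 - L1^2 - L2^2)/(2*L1*L2) = (0.552^2 - 0.79^2 - 0.47^2)/(2*0.79*0.47) = -0.72757339
th2 = acos(-0.72757339) = 136.6833 deg

136.6833 degrees


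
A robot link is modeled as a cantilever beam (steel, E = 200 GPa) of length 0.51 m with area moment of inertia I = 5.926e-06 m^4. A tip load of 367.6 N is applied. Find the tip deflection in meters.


delta = F*L^3/(3*E*I) = 367.6*0.51^3/(3*2.000e+11*5.926e-06)
      = 48.7625076/3555600 = 1.3714e-05

1.3714e-05 m


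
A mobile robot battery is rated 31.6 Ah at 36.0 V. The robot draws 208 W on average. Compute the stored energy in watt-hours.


E = capacity * V = 31.6*36.0 = 1137.6000

1137.6000 Wh


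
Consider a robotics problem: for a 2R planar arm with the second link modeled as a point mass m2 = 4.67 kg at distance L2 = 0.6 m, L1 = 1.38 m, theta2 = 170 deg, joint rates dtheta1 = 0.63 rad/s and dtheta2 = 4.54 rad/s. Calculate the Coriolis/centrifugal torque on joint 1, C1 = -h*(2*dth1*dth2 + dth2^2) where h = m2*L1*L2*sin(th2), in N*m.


h = m2*L1*L2*sin(th2) = 4.67*1.38*0.6*sin(170 deg) = 0.671456
C1 = -h*(2*0.63*4.54 + 4.54^2) = -0.671456*26.3320 = -17.6808

-17.6808 N*m


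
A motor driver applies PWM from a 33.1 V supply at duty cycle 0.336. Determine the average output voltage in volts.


V_avg = V_supply * D = 33.1*0.336 = 11.1216

11.1216 V


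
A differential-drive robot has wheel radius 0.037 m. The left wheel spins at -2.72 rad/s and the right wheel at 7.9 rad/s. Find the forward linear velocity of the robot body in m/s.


v = r*(wR + wL)/2 = 0.037*(7.9 + -2.72)/2 = 0.0958

0.0958 m/s


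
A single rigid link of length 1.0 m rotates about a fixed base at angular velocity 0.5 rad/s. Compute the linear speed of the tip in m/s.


v = L*omega = 1.0 * 0.5 = 0.5000

0.5000 m/s


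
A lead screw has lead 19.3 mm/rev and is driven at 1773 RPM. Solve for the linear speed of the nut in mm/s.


v = lead * (RPM/60) = 19.3*1773/60 = 570.3150

570.3150 mm/s


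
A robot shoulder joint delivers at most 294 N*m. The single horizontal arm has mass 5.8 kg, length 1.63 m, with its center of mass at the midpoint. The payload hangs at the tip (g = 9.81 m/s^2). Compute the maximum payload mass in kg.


tau_arm = m_arm*g*(L/2) = 5.8*9.81*1.63/2 = 46.3719 N*m
tau_payload = tau_max - tau_arm = 294 - 46.3719 = 247.6281
m_payload = tau_payload / (g*L) = 247.6281 / (9.81*1.63) = 15.4861

15.4861 kg


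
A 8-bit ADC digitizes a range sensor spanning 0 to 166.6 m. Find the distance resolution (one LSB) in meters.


res = range / 2^n = 166.6/2^8 = 166.6/256 = 0.6508

0.6508 m


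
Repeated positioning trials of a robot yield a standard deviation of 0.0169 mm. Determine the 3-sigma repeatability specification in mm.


repeatability = 3*sigma = 3*0.0169 = 0.0507

0.0507 mm


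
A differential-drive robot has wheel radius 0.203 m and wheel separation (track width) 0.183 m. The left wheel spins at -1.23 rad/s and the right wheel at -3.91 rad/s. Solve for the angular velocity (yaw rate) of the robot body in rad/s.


omega = r*(wR - wL)/L = 0.203*(-3.91 - (-1.23))/0.183 = -2.9729

-2.9729 rad/s


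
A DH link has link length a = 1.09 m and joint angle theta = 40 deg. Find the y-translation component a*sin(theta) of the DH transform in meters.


a*sin(theta) = 1.09*sin(40 deg) = 0.7006

0.7006 m


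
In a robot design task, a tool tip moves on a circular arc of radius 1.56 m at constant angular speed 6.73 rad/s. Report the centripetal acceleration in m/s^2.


a_c = omega^2 * r = 6.73^2 * 1.56 = 70.6569

70.6569 m/s^2


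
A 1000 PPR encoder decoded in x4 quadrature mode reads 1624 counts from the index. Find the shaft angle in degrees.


angle = counts * 360 / (PPR*4) = 1624 * 360 / 4000 = 146.1600

146.1600 degrees


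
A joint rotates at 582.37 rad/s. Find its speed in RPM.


RPM = 582.37 * 60/(2*pi) = 5561.2239

5561.2239 RPM


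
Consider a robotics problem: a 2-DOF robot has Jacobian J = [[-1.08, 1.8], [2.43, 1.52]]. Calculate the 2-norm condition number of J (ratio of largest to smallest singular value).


JJ^T eigenvalues: trace(JJ^T) = 12.6217, det(JJ^T) = det(J)^2 = 36.18744336
s_max^2 = (12.6217 + sqrt(14.55753745))/2 = 8.21856706
s_min^2 = (12.6217 - sqrt(14.55753745))/2 = 4.40313294
kappa = s_max/s_min = sqrt(8.21856706/4.40313294) = 1.3662

1.3662


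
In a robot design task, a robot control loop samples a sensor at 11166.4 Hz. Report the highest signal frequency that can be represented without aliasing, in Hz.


f_max = f_s/2 = 11166.4/2 = 5583.2000

5583.2000 Hz


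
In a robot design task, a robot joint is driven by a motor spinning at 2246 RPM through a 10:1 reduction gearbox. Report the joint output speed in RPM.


omega_joint = omega_motor / N = 2246 / 10 = 224.6000

224.6000 RPM


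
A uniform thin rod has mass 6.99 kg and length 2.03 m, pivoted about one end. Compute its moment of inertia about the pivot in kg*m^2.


I = (1/3)*m*L^2 = (1/3)*6.99*2.03^2 = 9.6017

9.6017 kg*m^2


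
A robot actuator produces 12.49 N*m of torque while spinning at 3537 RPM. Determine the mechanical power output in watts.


omega = 3537 * 2*pi/60 = 370.393774 rad/s
P = tau * omega = 12.49 * 370.393774 = 4626.2182

4626.2182 W


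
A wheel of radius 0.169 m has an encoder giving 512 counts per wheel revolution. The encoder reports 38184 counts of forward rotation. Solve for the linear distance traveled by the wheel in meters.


revs = 38184/512 = 74.578125
d = revs * 2*pi*r = 74.578125 * 2*pi*0.169 = 79.1914

79.1914 m


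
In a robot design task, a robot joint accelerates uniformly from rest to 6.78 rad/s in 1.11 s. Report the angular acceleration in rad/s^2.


alpha = delta_omega / t = 6.78 / 1.11 = 6.1081

6.1081 rad/s^2


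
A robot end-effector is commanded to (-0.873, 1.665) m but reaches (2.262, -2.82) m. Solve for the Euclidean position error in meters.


dx = 2.262 - (-0.873) = 3.1350, dy = -2.82 - (1.665) = -4.4850
err = sqrt(9.828225 + 20.115225) = 5.4721

5.4721 m


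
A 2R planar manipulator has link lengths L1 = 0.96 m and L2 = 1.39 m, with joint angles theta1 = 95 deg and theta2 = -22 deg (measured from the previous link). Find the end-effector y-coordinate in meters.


y = L1*sin(th1) + L2*sin(th1+th2) = 0.96*sin(95 deg) + 1.39*sin(73 deg) = 2.2856

2.2856 m


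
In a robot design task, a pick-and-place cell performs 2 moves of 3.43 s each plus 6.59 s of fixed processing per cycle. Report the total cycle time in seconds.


T = 2*3.43 + 6.59 = 13.4500

13.4500 s


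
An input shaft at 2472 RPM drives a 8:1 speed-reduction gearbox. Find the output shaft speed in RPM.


omega_out = omega_in / N = 2472 / 8 = 309.0000

309.0000 RPM


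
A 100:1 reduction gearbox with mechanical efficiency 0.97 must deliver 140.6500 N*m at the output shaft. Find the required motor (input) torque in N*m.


tau_in = tau_out / (N * eta) = 140.6500 / (100 * 0.97) = 1.4500

1.4500 N*m


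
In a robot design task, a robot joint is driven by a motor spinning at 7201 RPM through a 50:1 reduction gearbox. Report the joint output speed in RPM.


omega_joint = omega_motor / N = 7201 / 50 = 144.0200

144.0200 RPM


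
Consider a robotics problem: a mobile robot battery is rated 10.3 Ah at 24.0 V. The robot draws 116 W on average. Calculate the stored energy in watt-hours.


E = capacity * V = 10.3*24.0 = 247.2000

247.2000 Wh


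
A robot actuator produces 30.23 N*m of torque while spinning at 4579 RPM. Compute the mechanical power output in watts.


omega = 4579 * 2*pi/60 = 479.511759 rad/s
P = tau * omega = 30.23 * 479.511759 = 14495.6405

14495.6405 W


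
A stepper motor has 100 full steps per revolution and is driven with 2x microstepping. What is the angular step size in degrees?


step = 360/(100*2) = 360/200 = 1.8000

1.8000 degrees


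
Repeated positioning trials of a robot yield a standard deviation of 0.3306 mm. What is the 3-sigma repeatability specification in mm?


repeatability = 3*sigma = 3*0.3306 = 0.9918

0.9918 mm


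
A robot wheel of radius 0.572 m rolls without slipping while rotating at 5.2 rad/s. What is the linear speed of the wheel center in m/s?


v = omega * r = 5.2 * 0.572 = 2.9744

2.9744 m/s


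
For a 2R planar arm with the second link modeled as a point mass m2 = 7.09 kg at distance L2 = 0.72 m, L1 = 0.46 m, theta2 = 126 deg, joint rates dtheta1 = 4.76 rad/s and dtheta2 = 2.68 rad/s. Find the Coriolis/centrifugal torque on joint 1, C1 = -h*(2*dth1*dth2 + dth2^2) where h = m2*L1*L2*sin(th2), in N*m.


h = m2*L1*L2*sin(th2) = 7.09*0.46*0.72*sin(126 deg) = 1.899740
C1 = -h*(2*4.76*2.68 + 2.68^2) = -1.899740*32.6960 = -62.1139

-62.1139 N*m


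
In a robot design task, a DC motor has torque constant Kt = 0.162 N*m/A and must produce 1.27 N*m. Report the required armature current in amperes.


I = tau / Kt = 1.27/0.162 = 7.8395

7.8395 A


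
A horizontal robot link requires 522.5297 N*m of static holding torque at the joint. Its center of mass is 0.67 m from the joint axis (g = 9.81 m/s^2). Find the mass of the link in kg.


m = tau / (g*L) = 522.5297 / (9.81 * 0.67) = 79.5000

79.5000 kg


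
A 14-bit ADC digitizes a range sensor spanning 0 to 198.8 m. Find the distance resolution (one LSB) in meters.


res = range / 2^n = 198.8/2^14 = 198.8/16384 = 0.0121

0.0121 m


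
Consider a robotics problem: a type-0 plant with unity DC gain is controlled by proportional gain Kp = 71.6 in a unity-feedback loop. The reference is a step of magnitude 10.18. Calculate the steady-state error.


e_ss = R/(1 + Kp) = 10.18/(1 + 71.6) = 10.18/72.6000 = 0.1402

0.1402


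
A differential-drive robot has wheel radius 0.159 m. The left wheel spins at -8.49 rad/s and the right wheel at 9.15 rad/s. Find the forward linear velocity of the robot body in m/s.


v = r*(wR + wL)/2 = 0.159*(9.15 + -8.49)/2 = 0.0525

0.0525 m/s


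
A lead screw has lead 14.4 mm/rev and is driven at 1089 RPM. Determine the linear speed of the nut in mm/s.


v = lead * (RPM/60) = 14.4*1089/60 = 261.3600

261.3600 mm/s


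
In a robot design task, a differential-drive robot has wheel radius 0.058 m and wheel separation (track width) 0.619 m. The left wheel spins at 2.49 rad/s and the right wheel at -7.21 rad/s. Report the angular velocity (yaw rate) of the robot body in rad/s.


omega = r*(wR - wL)/L = 0.058*(-7.21 - (2.49))/0.619 = -0.9089

-0.9089 rad/s


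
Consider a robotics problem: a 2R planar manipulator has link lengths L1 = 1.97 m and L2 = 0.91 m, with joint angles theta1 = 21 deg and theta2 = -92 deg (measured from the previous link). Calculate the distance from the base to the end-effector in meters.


x = L1*cos(th1) + L2*cos(th1+th2) = 2.135420
y = L1*sin(th1) + L2*sin(th1+th2) = -0.154437
d = sqrt(x^2 + y^2) = sqrt(4.560019 + 0.023851) = 2.1410

2.1410 m


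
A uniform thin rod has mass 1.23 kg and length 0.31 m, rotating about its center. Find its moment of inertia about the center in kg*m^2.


I = (1/12)*m*L^2 = (1/12)*1.23*0.31^2 = 0.0099

0.0099 kg*m^2


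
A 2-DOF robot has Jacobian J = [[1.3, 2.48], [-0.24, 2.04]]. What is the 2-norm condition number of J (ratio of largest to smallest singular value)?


JJ^T eigenvalues: trace(JJ^T) = 12.0596, det(JJ^T) = det(J)^2 = 10.54430784
s_max^2 = (12.0596 + sqrt(103.25672080))/2 = 11.11056571
s_min^2 = (12.0596 - sqrt(103.25672080))/2 = 0.94903429
kappa = s_max/s_min = sqrt(11.11056571/0.94903429) = 3.4216

3.4216


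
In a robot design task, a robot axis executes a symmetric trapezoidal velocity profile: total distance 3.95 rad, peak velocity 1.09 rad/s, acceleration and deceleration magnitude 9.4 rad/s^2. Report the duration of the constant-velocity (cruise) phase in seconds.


t_acc = v/a = 0.115957 s, d_acc = v^2/(2a) = 0.063197 rad each
d_cruise = 3.95 - 2*0.063197 = 3.823606 rad
t_cruise = d_cruise/v = 3.823606/1.09 = 3.5079

3.5079 s


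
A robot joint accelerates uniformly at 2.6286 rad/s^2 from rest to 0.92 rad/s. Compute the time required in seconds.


t = delta_omega / alpha = 0.92 / 2.6286 = 0.3500

0.3500 s


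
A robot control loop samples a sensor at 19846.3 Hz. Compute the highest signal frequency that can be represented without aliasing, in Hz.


f_max = f_s/2 = 19846.3/2 = 9923.1500

9923.1500 Hz


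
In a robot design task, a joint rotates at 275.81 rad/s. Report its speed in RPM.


RPM = 275.81 * 60/(2*pi) = 2633.7915

2633.7915 RPM


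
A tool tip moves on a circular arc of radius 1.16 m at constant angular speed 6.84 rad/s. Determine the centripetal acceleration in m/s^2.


a_c = omega^2 * r = 6.84^2 * 1.16 = 54.2713

54.2713 m/s^2


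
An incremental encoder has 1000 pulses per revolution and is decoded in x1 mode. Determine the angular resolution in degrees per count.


resolution = 360 / (PPR * 1) = 360 / 1000 = 0.3600

0.3600 degrees


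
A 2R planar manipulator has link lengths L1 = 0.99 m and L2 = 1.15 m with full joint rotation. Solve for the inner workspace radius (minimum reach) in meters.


r_min = |L1 - L2| = |0.99 - 1.15| = 0.1600

0.1600 m


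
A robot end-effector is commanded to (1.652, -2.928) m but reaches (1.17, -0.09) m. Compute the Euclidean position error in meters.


dx = 1.17 - (1.652) = -0.4820, dy = -0.09 - (-2.928) = 2.8380
err = sqrt(0.232324 + 8.054244) = 2.8786

2.8786 m


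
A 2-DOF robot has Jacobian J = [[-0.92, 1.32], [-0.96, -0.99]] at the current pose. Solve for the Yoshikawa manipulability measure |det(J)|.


det(J) = -0.92*-0.99 - (1.32)*(-0.96) = 2.1780
|det(J)| = 2.1780

2.1780


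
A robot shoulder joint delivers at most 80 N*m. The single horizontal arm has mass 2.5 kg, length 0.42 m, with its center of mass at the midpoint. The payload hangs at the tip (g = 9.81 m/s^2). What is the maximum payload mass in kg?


tau_arm = m_arm*g*(L/2) = 2.5*9.81*0.42/2 = 5.1503 N*m
tau_payload = tau_max - tau_arm = 80 - 5.1503 = 74.8497
m_payload = tau_payload / (g*L) = 74.8497 / (9.81*0.42) = 18.1665

18.1665 kg


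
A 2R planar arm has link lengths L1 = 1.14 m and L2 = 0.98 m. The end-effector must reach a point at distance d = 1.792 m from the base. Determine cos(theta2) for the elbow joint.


cos(th2) = (d^2 - L1^2 - L2^2)/(2*L1*L2) = (1.792^2 - 1.14^2 - 0.98^2)/(2*1.14*0.98) = 0.4257

0.4257


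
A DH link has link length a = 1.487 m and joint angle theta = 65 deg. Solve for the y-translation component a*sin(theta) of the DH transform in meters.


a*sin(theta) = 1.487*sin(65 deg) = 1.3477

1.3477 m


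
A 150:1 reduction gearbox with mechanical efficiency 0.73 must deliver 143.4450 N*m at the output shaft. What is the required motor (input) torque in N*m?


tau_in = tau_out / (N * eta) = 143.4450 / (150 * 0.73) = 1.3100

1.3100 N*m


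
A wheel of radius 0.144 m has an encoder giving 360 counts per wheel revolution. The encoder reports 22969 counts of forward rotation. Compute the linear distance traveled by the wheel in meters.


revs = 22969/360 = 63.802778
d = revs * 2*pi*r = 63.802778 * 2*pi*0.144 = 57.7274

57.7274 m


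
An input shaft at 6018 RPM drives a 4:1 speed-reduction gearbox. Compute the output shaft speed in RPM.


omega_out = omega_in / N = 6018 / 4 = 1504.5000

1504.5000 RPM


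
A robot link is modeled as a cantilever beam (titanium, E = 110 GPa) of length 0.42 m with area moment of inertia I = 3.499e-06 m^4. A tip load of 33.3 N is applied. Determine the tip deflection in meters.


delta = F*L^3/(3*E*I) = 33.3*0.42^3/(3*1.100e+11*3.499e-06)
      = 2.4671304/1154670 = 2.1367e-06

2.1367e-06 m


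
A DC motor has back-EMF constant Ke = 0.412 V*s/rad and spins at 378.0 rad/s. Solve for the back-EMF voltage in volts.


V_emf = Ke * omega = 0.412*378.0 = 155.7360

155.7360 V


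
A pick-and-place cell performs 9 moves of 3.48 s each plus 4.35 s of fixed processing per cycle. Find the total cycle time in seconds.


T = 9*3.48 + 4.35 = 35.6700

35.6700 s
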